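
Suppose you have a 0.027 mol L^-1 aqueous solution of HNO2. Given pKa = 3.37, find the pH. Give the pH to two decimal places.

pH = 2.50

HNO2 ⇌ NO2- + H+
Ka = 10^(−3.37) = 4.27 × 10^-4
Let x = [H+] at equilibrium. Ka = x²/(0.027 − x).
Here C₀/Ka ≈ 63.2, so the small-x approximation fails. Use the quadratic:
x = [−0.000427 + √(0.000427² + 4.61e-05)]/2 = 3.19 × 10^-3 M
pH = −log[H+] = −log(3.19 × 10^-3) = 2.50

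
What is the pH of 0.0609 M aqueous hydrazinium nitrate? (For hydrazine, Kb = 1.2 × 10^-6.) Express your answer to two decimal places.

pH = 4.65

N2H5+ is the conjugate acid of the weak base N2H4.
Ka = Kw/Kb = 1.0×10^-14 / 1.2 × 10^-6 = 8.33 × 10^-9
From the ICE table, Ka = [H+]²/(0.0609 − [H+]) = 8.33 × 10^-9.
Neglecting [H+] in the denominator: [H+] = √(8.33 × 10^-9 × 0.0609) = 2.25 × 10^-5 M
([H+]/C₀ = 0.037% < 5%, so the approximation holds.)
pH = −log[H+] = −log(2.25 × 10^-5) = 4.65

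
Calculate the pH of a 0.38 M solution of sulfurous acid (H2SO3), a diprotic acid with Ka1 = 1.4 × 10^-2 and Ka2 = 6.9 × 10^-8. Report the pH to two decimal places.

pH = 1.18

Ka1 ≫ Ka2, so treat the first dissociation as the only significant source of H+.
Ka1 = x²/(0.38 − x) = 1.4 × 10^-2
Solving the quadratic: x = (−Ka1 + √(Ka1² + 4·Ka1·C₀))/2 = 6.63 × 10^-2 M
pH = −log(6.63 × 10^-2) = 1.18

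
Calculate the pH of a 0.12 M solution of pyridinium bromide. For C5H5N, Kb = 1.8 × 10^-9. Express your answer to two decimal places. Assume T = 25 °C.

pH = 3.09

C5H5NH+ is the conjugate acid of the weak base C5H5N.
Ka = Kw/Kb = 1.0×10^-14 / 1.8 × 10^-9 = 5.56 × 10^-6
From the ICE table, Ka = [H+]²/(0.12 − [H+]) = 5.56 × 10^-6.
Assume [H+] ≪ 0.12: [H+] ≈ √(5.56 × 10^-6 × 0.12) = 8.17 × 10^-4 M
([H+]/C₀ = 0.68% < 5%, so the approximation holds.)
pH = −log[H+] = −log(8.17 × 10^-4) = 3.09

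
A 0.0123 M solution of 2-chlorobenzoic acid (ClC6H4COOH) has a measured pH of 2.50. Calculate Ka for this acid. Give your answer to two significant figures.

[H+] = 10^(-2.50) = 3.16 × 10^-3 M
At equilibrium [HA] = 0.0123 − 3.16 × 10^-3 = 9.14 × 10^-3 M
Ka = [H+][A-]/[HA] = (3.16 × 10^-3)² / 9.14 × 10^-3 = 1.1 × 10^-3

Ka = 1.1 × 10^-3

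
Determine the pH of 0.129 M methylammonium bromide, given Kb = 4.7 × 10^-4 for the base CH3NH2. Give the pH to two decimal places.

CH3NH3+ is the conjugate acid of the weak base CH3NH2.
Ka = Kw/Kb = 1.0×10^-14 / 4.7 × 10^-4 = 2.13 × 10^-11
From the ICE table, Ka = [H+]²/(0.129 − [H+]) = 2.13 × 10^-11.
Since Ka ≪ C₀, [H+] ≈ √(Ka·C₀) = 1.66 × 10^-6 M.
Check: 0.0013% ionized — well under 5%, approximation valid.
pH = −log[H+] = −log(1.66 × 10^-6) = 5.78

pH = 5.78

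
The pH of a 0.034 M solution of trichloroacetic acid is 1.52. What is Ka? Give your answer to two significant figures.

[H+] = 10^(-1.52) = 3.02 × 10^-2 M
At equilibrium [HA] = 0.034 − 3.02 × 10^-2 = 3.80 × 10^-3 M
Ka = [H+][A-]/[HA] = (3.02 × 10^-2)² / 3.80 × 10^-3 = 2.4 × 10^-1

Ka = 2.4 × 10^-1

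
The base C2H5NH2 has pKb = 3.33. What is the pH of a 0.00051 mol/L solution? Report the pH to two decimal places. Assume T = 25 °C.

pH = 10.49

C2H5NH2 + H2O ⇌ C2H5NH3+ + OH-
Kb = 10^(−3.33) = 4.68 × 10^-4
From the ICE table, Kb = [OH-]²/(0.00051 − [OH-]) = 4.68 × 10^-4.
The 5% rule fails; solving [OH-]² + Kb·[OH-] − Kb·C₀ = 0 exactly:
[OH-] = [−0.000468 + √(0.000468² + 9.55e-07)]/2 = 3.08 × 10^-4 M
pOH = 3.51, so pH = 14.00 − pOH = 10.49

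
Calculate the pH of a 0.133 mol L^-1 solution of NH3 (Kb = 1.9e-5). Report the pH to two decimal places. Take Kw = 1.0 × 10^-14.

pH = 11.20

NH3 + H2O ⇌ NH4+ + OH-
Kb = x²/(0.133 − x) = 1.9 × 10^-5
Assume x ≪ 0.133: x ≈ √(1.9 × 10^-5 × 0.133) = 1.59 × 10^-3 M
(x/C₀ = 1.2% < 5%, so the approximation holds.)
pOH = −log(1.59 × 10^-3) = 2.80; pH = 14.00 − 2.80 = 11.20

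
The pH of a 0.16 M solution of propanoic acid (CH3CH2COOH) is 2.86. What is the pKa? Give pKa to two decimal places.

pKa = 4.92

[H+] = 10^(-2.86) = 1.38 × 10^-3 M
At equilibrium [HA] = 0.16 − 1.38 × 10^-3 = 1.59 × 10^-1 M
Ka = [H+][A-]/[HA] = (1.38 × 10^-3)² / 1.59 × 10^-1 = 1.20 × 10^-5
pKa = -log(1.20 × 10^-5) = 4.92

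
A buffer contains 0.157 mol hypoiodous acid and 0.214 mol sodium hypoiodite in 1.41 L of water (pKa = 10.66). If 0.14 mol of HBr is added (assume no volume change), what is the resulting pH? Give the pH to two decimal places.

pH = 10.06

After neutralization: n(HOI) = 0.297 mol, n(OI-) = 0.074 mol.
Henderson–Hasselbalch with mole ratio 0.074/0.297: pH = 10.66 + (-0.604)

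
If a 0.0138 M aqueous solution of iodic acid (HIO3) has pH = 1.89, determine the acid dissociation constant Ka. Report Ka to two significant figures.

[H+] = 10^(-1.89) = 1.29 × 10^-2 M
At equilibrium [HA] = 0.0138 − 1.29 × 10^-2 = 9.00 × 10^-4 M
Ka = [H+][A-]/[HA] = (1.29 × 10^-2)² / 9.00 × 10^-4 = 1.8 × 10^-1

Ka = 1.8 × 10^-1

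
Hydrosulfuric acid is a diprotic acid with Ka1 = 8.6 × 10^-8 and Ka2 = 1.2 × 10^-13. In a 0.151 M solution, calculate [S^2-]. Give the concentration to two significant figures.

1.2 × 10^-13 M

First ionization gives [H+] ≈ [HS-] = 1.14 × 10^-4 M.
Second step: Ka2 = [H+][S^2-]/[HS-] ≈ [S^2-] (since [H+] ≈ [HS-]).
So [S^2-] ≈ Ka2.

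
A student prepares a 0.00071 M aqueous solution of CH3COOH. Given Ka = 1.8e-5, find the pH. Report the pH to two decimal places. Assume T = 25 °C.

pH = 3.98

CH3COOH ⇌ CH3COO- + H+
From the ICE table, Ka = [H+]²/(0.00071 − [H+]) = 1.8 × 10^-5.
The 5% rule fails; solving [H+]² + Ka·[H+] − Ka·C₀ = 0 exactly:
[H+] = (−Ka + √(Ka² + 4·Ka·C₀))/2 = 1.04 × 10^-4 M
pH = −log[H+] = −log(1.04 × 10^-4) = 3.98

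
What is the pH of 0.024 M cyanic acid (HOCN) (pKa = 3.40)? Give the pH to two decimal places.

HOCN ⇌ OCN- + H+
Ka = 10^(−3.40) = 3.98 × 10^-4
From the ICE table, Ka = x²/(0.024 − x) = 3.98 × 10^-4.
Here C₀/Ka ≈ 60.3, so the small-x approximation fails. Use the quadratic:
x = (−Ka + √(Ka² + 4·Ka·C₀))/2 = 2.90 × 10^-3 M
pH = −log(2.90 × 10^-3) = 2.54

pH = 2.54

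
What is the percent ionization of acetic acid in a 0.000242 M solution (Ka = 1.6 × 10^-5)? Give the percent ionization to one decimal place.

CH3COOH ⇌ CH3COO- + H+; let x = [H+] at equilibrium.
Ka = x²/(C₀ − x); solving the quadratic gives x = 5.47 × 10^-5 M.
Fraction ionized = 5.47 × 10^-5 / 0.000242 = 0.2260 → 22.6%

22.6%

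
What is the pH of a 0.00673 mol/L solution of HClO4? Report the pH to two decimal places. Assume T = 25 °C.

HClO4 is a strong acid and dissociates completely, so [H+] = 0.00673 M.
pH = -log(0.00673) = 2.17

pH = 2.17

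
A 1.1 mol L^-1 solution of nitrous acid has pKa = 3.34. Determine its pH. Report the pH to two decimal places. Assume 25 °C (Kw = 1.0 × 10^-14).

pH = 1.65

HNO2 ⇌ NO2- + H+
Ka = 10^(−3.34) = 4.57 × 10^-4
Ka = [H+]²/(1.1 − [H+]) = 4.57 × 10^-4
Neglecting [H+] in the denominator: [H+] = √(4.57 × 10^-4 × 1.1) = 2.24 × 10^-2 M
pH = −log(2.24 × 10^-2) = 1.65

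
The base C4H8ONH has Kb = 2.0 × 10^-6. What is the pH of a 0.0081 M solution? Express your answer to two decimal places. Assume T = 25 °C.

C4H8ONH + H2O ⇌ C4H8ONH2+ + OH-
From the ICE table, Kb = [OH-]²/(0.0081 − [OH-]) = 2.0 × 10^-6.
Since Kb ≪ C₀, [OH-] ≈ √(Kb·C₀) = 1.27 × 10^-4 M.
pOH = 3.90, so pH = 14.00 − pOH = 10.10

pH = 10.10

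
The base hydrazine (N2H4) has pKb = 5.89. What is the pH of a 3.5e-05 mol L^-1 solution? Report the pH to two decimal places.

pH = 8.79

N2H4 + H2O ⇌ N2H5+ + OH-
Kb = 10^(−5.89) = 1.29 × 10^-6
From the ICE table, Kb = [OH-]²/(3.5e-05 − [OH-]) = 1.29 × 10^-6.
Here C₀/Kb ≈ 27.1, so the small-[OH-] approximation fails. Use the quadratic:
[OH-] = [−1.29e-06 + √(1.29e-06² + 1.81e-10)]/2 = 6.11 × 10^-6 M
pOH = 5.21, so pH = 14.00 − pOH = 8.79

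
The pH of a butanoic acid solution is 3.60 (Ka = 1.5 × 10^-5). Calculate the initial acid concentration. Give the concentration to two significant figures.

C₀ = 4.5 × 10^-3 M

[H+] = 10^(-3.60) = 2.51 × 10^-4 M = x
Ka = x²/(C₀ − x) ⇒ C₀ = x + x²/Ka
C₀ = 2.51 × 10^-4 + (2.51 × 10^-4)²/(1.5 × 10^-5) = 4.45 × 10^-3 M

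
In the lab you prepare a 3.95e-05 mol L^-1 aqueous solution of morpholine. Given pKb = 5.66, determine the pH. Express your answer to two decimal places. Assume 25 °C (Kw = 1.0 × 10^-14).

C4H8ONH + H2O ⇌ C4H8ONH2+ + OH-
Kb = 10^(−5.66) = 2.19 × 10^-6
From the ICE table, Kb = [OH-]²/(3.95e-05 − [OH-]) = 2.19 × 10^-6.
The 5% rule fails; solving [OH-]² + Kb·[OH-] − Kb·C₀ = 0 exactly:
[OH-] = [−2.19e-06 + √(2.19e-06² + 3.46e-10)]/2 = 8.27 × 10^-6 M
pOH = −log(8.27 × 10^-6) = 5.08; pH = 14.00 − 5.08 = 8.92

pH = 8.92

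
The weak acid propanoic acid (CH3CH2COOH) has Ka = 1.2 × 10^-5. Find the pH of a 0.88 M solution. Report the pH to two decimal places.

CH3CH2COOH ⇌ CH3CH2COO- + H+
Let x = [H+] at equilibrium. Ka = x²/(0.88 − x).
Assume x ≪ 0.88: x ≈ √(1.2 × 10^-5 × 0.88) = 3.25 × 10^-3 M
(x/C₀ = 0.37% < 5%, so the approximation holds.)
pH = −log(3.25 × 10^-3) = 2.49

pH = 2.49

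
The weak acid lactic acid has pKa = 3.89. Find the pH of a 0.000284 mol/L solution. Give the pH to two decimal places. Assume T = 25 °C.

CH3CH(OH)COOH ⇌ CH3CH(OH)COO- + H+
Ka = 10^(−3.89) = 1.29 × 10^-4
From the ICE table, Ka = [H+]²/(0.000284 − [H+]) = 1.29 × 10^-4.
Here C₀/Ka ≈ 2.2, so the small-[H+] approximation fails. Use the quadratic:
[H+] = (−Ka + √(Ka² + 4·Ka·C₀))/2 = 1.37 × 10^-4 M
pH = −log(1.37 × 10^-4) = 3.86

pH = 3.86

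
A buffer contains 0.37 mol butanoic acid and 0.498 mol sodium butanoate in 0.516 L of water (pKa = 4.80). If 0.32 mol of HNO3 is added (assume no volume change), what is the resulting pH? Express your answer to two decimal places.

Added H+ converts CH3(CH2)2COO- to CH3(CH2)2COOH: CH3(CH2)2COOH → 0.69 mol, CH3(CH2)2COO- → 0.178 mol.
pH = pKa + log([A⁻]/[HA]) = 4.80 + log(0.178/0.69) = 4.80 -0.588

pH = 4.21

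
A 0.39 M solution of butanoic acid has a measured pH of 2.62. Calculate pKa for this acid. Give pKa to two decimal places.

[H+] = 10^(-2.62) = 2.40 × 10^-3 M
At equilibrium [HA] = 0.39 − 2.40 × 10^-3 = 3.88 × 10^-1 M
Ka = [H+][A-]/[HA] = (2.40 × 10^-3)² / 3.88 × 10^-1 = 1.48 × 10^-5
pKa = -log(1.48 × 10^-5) = 4.83

pKa = 4.83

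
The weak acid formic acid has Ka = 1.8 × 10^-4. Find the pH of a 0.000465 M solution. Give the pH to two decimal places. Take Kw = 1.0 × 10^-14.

HCOOH ⇌ HCOO- + H+
Ka = [H+]²/(0.000465 − [H+]) = 1.8 × 10^-4
Here C₀/Ka ≈ 2.58, so the small-[H+] approximation fails. Use the quadratic:
[H+] = (−Ka + √(Ka² + 4·Ka·C₀))/2 = 2.13 × 10^-4 M
pH = −log[H+] = −log(2.13 × 10^-4) = 3.67

pH = 3.67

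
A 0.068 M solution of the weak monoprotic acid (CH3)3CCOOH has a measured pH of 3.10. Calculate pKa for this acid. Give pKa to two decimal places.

[H+] = 10^(-3.10) = 7.94 × 10^-4 M
At equilibrium [HA] = 0.068 − 7.94 × 10^-4 = 6.72 × 10^-2 M
Ka = [H+][A-]/[HA] = (7.94 × 10^-4)² / 6.72 × 10^-2 = 9.38 × 10^-6
pKa = -log(9.38 × 10^-6) = 5.03

pKa = 5.03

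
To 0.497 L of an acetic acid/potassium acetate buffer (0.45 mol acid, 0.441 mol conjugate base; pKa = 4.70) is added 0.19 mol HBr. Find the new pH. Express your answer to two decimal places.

pH = 4.29

Added H+ converts CH3COO- to CH3COOH: CH3COOH → 0.64 mol, CH3COO- → 0.251 mol.
Henderson–Hasselbalch with mole ratio 0.251/0.64: pH = 4.70 + (-0.407)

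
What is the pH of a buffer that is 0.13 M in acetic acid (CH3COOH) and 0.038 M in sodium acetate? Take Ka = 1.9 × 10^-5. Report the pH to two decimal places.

pH = 4.19

pKa = −log(1.9 × 10^-5) = 4.721
pH = pKa + log([A⁻]/[HA]) = 4.721 + log(0.038/0.13)
pH = 4.721 + (-0.534) = 4.19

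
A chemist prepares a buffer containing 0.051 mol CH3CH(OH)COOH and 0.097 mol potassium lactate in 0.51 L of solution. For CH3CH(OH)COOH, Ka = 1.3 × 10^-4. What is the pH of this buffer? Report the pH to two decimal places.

pKa = −log(1.3 × 10^-4) = 3.886
Using pH = pKa + log([base]/[acid]) with [base]/[acid] = 0.097/0.051:
pH = 3.886 + (+0.279) = 4.17

pH = 4.17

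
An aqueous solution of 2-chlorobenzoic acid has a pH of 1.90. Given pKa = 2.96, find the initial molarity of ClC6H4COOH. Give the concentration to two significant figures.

C₀ = 1.6 × 10^-1 M

[H+] = 10^(-1.90) = 1.26 × 10^-2 M = x
Ka = 10^(−2.96) = 1.10 × 10^-3
Ka = x²/(C₀ − x) ⇒ C₀ = x + x²/Ka
C₀ = 1.26 × 10^-2 + (1.26 × 10^-2)²/(1.10 × 10^-3) = 1.57 × 10^-1 M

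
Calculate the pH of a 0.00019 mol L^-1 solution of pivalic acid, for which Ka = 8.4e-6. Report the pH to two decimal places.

(CH3)3CCOOH ⇌ (CH3)3CCOO- + H+
From the ICE table, Ka = [H+]²/(0.00019 − [H+]) = 8.4 × 10^-6.
Here C₀/Ka ≈ 22.6, so the small-[H+] approximation fails. Use the quadratic:
[H+] = (−Ka + √(Ka² + 4·Ka·C₀))/2 = 3.60 × 10^-5 M
pH = −log[H+] = −log(3.60 × 10^-5) = 4.44

pH = 4.44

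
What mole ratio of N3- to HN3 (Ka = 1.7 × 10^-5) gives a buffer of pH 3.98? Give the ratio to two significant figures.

pKa = -log(1.7 × 10^-5) = 4.770
pH = pKa + log(r) ⇒ log(r) = 3.98 − 4.770 = -0.790
r = [N3-]/[HN3] = 10^(-0.790) = 0.162

ratio = 0.16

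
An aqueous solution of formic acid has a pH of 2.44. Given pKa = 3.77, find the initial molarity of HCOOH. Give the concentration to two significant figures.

[H+] = 10^(-2.44) = 3.63 × 10^-3 M = x
Ka = 10^(−3.77) = 1.70 × 10^-4
Ka = x²/(C₀ − x) ⇒ C₀ = x + x²/Ka
C₀ = 3.63 × 10^-3 + (3.63 × 10^-3)²/(1.70 × 10^-4) = 8.11 × 10^-2 M

C₀ = 8.1 × 10^-2 M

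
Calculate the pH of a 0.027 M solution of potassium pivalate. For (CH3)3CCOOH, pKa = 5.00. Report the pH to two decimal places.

pH = 8.72

(CH3)3CCOO- is the conjugate base of the weak acid (CH3)3CCOOH.
Ka = 10^(−5.00) = 1.00 × 10^-5
Kb = Kw/Ka = 1.0×10^-14 / 1.00 × 10^-5 = 1.00 × 10^-9
Kb = x²/(0.027 − x) = 1.00 × 10^-9
Since Kb ≪ C₀, x ≈ √(Kb·C₀) = 5.20 × 10^-6 M.
(x/C₀ = 0.019% < 5%, so the approximation holds.)
pOH = −log(5.20 × 10^-6) = 5.28; pH = 14.00 − 5.28 = 8.72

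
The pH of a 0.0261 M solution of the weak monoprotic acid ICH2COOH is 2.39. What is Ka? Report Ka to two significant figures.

Ka = 7.5 × 10^-4

[H+] = 10^(-2.39) = 4.07 × 10^-3 M
At equilibrium [HA] = 0.0261 − 4.07 × 10^-3 = 2.20 × 10^-2 M
Ka = [H+][A-]/[HA] = (4.07 × 10^-3)² / 2.20 × 10^-2 = 7.5 × 10^-4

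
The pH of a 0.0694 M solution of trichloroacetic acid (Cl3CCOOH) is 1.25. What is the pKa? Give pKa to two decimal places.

pKa = 0.62

[H+] = 10^(-1.25) = 5.62 × 10^-2 M
At equilibrium [HA] = 0.0694 − 5.62 × 10^-2 = 1.32 × 10^-2 M
Ka = [H+][A-]/[HA] = (5.62 × 10^-2)² / 1.32 × 10^-2 = 2.39 × 10^-1
pKa = -log(2.39 × 10^-1) = 0.62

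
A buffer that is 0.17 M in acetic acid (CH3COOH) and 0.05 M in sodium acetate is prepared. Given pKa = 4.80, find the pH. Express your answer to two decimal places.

Henderson–Hasselbalch: pH = pKa + log([CH3COO-]/[CH3COOH]) = 4.80 + log(0.05/0.17)
pH = 4.80 + (-0.531) = 4.27

pH = 4.27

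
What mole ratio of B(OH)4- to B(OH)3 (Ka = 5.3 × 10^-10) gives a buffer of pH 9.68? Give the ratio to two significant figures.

ratio = 2.5

pKa = -log(5.3 × 10^-10) = 9.276
pH = pKa + log(r) ⇒ log(r) = 9.68 − 9.276 = +0.404
r = [B(OH)4-]/[B(OH)3] = 10^(+0.404) = 2.54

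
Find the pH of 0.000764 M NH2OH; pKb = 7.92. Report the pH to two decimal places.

pH = 8.48

NH2OH + H2O ⇌ NH3OH+ + OH-
Kb = 10^(−7.92) = 1.20 × 10^-8
From the ICE table, Kb = x²/(0.000764 − x) = 1.20 × 10^-8.
Assume x ≪ 0.000764: x ≈ √(1.20 × 10^-8 × 0.000764) = 3.03 × 10^-6 M
(x/C₀ = 0.4% < 5%, so the approximation holds.)
pOH = 5.52, so pH = 14.00 − pOH = 8.48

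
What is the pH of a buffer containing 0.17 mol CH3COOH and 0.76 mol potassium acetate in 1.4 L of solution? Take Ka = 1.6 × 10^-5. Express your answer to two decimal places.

pH = 5.45

pKa = −log(1.6 × 10^-5) = 4.796
pH = pKa + log([A⁻]/[HA]) = 4.796 + log(0.76/0.17)
pH = 4.796 + (+0.650) = 5.45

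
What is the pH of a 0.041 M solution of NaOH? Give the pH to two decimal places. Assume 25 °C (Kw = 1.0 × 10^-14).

pH = 12.61

NaOH is a strong base; [OH-] = 0.041 M.
pOH = -log(0.041) = 1.39
pH = 14.00 - 1.39 = 12.61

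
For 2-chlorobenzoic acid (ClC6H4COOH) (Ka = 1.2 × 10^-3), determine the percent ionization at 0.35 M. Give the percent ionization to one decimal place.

ClC6H4COOH ⇌ ClC6H4COO- + H+; let x = [H+] at equilibrium.
Solve x² + 0.0012x − 0.00042 = 0 → x = 1.99 × 10^-2 M
Fraction ionized = 1.99 × 10^-2 / 0.35 = 0.0569 → 5.7%

5.7%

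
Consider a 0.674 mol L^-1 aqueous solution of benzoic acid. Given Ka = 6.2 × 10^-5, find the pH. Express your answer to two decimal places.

pH = 2.19

C6H5COOH ⇌ C6H5COO- + H+
Ka = [H+]²/(0.674 − [H+]) = 6.2 × 10^-5
Assume [H+] ≪ 0.674: [H+] ≈ √(6.2 × 10^-5 × 0.674) = 6.46 × 10^-3 M
pH = −log[H+] = −log(6.46 × 10^-3) = 2.19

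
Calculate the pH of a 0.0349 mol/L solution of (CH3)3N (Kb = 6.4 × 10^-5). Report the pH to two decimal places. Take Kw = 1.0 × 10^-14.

(CH3)3N + H2O ⇌ (CH3)3NH+ + OH-
Kb = x²/(0.0349 − x) = 6.4 × 10^-5
Since Kb ≪ C₀, x ≈ √(Kb·C₀) = 1.49 × 10^-3 M.
Check: 4.3% ionized — well under 5%, approximation valid.
pOH = 2.83, so pH = 14.00 − pOH = 11.17

pH = 11.17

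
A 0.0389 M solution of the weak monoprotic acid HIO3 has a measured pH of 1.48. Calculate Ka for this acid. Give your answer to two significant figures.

Ka = 1.9 × 10^-1

[H+] = 10^(-1.48) = 3.31 × 10^-2 M
At equilibrium [HA] = 0.0389 − 3.31 × 10^-2 = 5.80 × 10^-3 M
Ka = [H+][A-]/[HA] = (3.31 × 10^-2)² / 5.80 × 10^-3 = 1.9 × 10^-1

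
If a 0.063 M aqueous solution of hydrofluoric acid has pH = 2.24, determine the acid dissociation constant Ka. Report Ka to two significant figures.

Ka = 5.8 × 10^-4

[H+] = 10^(-2.24) = 5.75 × 10^-3 M
At equilibrium [HA] = 0.063 − 5.75 × 10^-3 = 5.73 × 10^-2 M
Ka = [H+][A-]/[HA] = (5.75 × 10^-3)² / 5.73 × 10^-2 = 5.8 × 10^-4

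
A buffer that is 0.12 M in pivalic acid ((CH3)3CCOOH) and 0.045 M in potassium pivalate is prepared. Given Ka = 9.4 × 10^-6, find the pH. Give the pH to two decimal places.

pKa = −log(9.4 × 10^-6) = 5.027
Using pH = pKa + log([base]/[acid]) with [base]/[acid] = 0.045/0.12:
pH = 5.027 + (-0.426) = 4.60

pH = 4.60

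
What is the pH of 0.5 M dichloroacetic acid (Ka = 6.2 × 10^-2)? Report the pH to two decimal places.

pH = 0.83

Cl2CHCOOH ⇌ Cl2CHCOO- + H+
Let x = [H+] at equilibrium. Ka = x²/(0.5 − x).
The 5% rule fails; solving x² + Ka·x − Ka·C₀ = 0 exactly:
x = (−Ka + √(Ka² + 4·Ka·C₀))/2 = 1.48 × 10^-1 M
pH = −log(1.48 × 10^-1) = 0.83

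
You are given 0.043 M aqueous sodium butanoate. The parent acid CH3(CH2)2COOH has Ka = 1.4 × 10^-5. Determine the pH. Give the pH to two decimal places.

pH = 8.74

CH3(CH2)2COO- is the conjugate base of the weak acid CH3(CH2)2COOH.
Kb = Kw/Ka = 1.0×10^-14 / 1.4 × 10^-5 = 7.14 × 10^-10
Kb = [OH-]²/(0.043 − [OH-]) = 7.14 × 10^-10
Since Kb ≪ C₀, [OH-] ≈ √(Kb·C₀) = 5.54 × 10^-6 M.
([OH-]/C₀ = 0.013% < 5%, so the approximation holds.)
pOH = 5.26, so pH = 14.00 − pOH = 8.74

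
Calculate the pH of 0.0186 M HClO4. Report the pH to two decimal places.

pH = 1.73

HClO4 is a strong acid and dissociates completely, so [H+] = 0.0186 M.
pH = -log(0.0186) = 1.73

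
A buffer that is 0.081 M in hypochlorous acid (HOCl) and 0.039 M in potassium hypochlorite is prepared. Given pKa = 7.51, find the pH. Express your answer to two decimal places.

pH = 7.19

Using pH = pKa + log([base]/[acid]) with [base]/[acid] = 0.039/0.081:
pH = 7.51 + (-0.317) = 7.19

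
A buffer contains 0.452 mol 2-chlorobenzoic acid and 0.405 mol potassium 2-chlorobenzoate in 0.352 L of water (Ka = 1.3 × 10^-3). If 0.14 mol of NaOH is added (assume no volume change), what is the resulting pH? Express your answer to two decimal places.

pH = 3.13

OH- converts ClC6H4COOH to ClC6H4COO-: ClC6H4COOH → 0.312 mol, ClC6H4COO- → 0.545 mol.
pKa = −log(1.3 × 10^-3) = 2.886
pH = pKa + log(n_ClC6H4COO-/n_ClC6H4COOH) = 2.886 + log(0.545/0.312) = 2.886 + (+0.242)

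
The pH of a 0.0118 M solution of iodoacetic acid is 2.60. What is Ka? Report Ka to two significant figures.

[H+] = 10^(-2.60) = 2.51 × 10^-3 M
At equilibrium [HA] = 0.0118 − 2.51 × 10^-3 = 9.29 × 10^-3 M
Ka = [H+][A-]/[HA] = (2.51 × 10^-3)² / 9.29 × 10^-3 = 6.8 × 10^-4

Ka = 6.8 × 10^-4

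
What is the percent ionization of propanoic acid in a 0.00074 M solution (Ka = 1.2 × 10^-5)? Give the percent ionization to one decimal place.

CH3CH2COOH ⇌ CH3CH2COO- + H+; let x = [H+] at equilibrium.
Solve x² + 1.2e-05x − 8.88e-09 = 0 → x = 8.84 × 10^-5 M
Fraction ionized = 8.84 × 10^-5 / 0.00074 = 0.1195 → 11.9%

11.9%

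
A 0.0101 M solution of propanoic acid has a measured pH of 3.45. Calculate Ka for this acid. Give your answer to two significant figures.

Ka = 1.3 × 10^-5

[H+] = 10^(-3.45) = 3.55 × 10^-4 M
At equilibrium [HA] = 0.0101 − 3.55 × 10^-4 = 9.75 × 10^-3 M
Ka = [H+][A-]/[HA] = (3.55 × 10^-4)² / 9.75 × 10^-3 = 1.3 × 10^-5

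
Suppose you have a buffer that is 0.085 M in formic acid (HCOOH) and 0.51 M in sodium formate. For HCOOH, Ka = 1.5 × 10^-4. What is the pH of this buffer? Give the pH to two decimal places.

pKa = −log(1.5 × 10^-4) = 3.824
pH = pKa + log([A⁻]/[HA]) = 3.824 + log(0.51/0.085)
pH = 3.824 + (+0.778) = 4.60

pH = 4.60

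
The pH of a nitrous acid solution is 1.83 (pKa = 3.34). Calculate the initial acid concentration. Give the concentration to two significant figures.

[H+] = 10^(-1.83) = 1.48 × 10^-2 M = x
Ka = 10^(−3.34) = 4.57 × 10^-4
Ka = x²/(C₀ − x) ⇒ C₀ = x + x²/Ka
C₀ = 1.48 × 10^-2 + (1.48 × 10^-2)²/(4.57 × 10^-4) = 4.94 × 10^-1 M

C₀ = 4.9 × 10^-1 M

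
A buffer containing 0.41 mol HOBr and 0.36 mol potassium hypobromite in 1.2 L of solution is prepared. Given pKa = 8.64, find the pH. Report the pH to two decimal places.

pH = pKa + log([A⁻]/[HA]) = 8.64 + log(0.36/0.41)
pH = 8.64 + (-0.056) = 8.58

pH = 8.58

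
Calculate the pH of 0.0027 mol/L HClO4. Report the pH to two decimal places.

HClO4 is a strong acid and dissociates completely, so [H+] = 0.0027 M.
pH = -log(0.0027) = 2.57

pH = 2.57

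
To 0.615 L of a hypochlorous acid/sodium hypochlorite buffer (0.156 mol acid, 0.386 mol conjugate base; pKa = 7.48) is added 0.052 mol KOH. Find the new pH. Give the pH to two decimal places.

pH = 8.10

After neutralization: n(HOCl) = 0.104 mol, n(OCl-) = 0.438 mol.
pH = pKa + log([A⁻]/[HA]) = 7.48 + log(0.438/0.104) = 7.48 +0.624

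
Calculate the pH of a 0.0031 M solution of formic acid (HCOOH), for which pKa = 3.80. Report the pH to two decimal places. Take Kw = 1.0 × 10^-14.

pH = 3.20

HCOOH ⇌ HCOO- + H+
Ka = 10^(−3.80) = 1.58 × 10^-4
From the ICE table, Ka = [H+]²/(0.0031 − [H+]) = 1.58 × 10^-4.
Here C₀/Ka ≈ 19.6, so the small-[H+] approximation fails. Use the quadratic:
[H+] = [−0.000158 + √(0.000158² + 1.96e-06)]/2 = 6.25 × 10^-4 M
pH = −log(6.25 × 10^-4) = 3.20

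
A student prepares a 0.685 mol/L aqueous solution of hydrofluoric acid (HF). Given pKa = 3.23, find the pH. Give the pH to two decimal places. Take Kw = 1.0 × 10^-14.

pH = 1.70

HF ⇌ F- + H+
Ka = 10^(−3.23) = 5.89 × 10^-4
From the ICE table, Ka = [H+]²/(0.685 − [H+]) = 5.89 × 10^-4.
Neglecting [H+] in the denominator: [H+] = √(5.89 × 10^-4 × 0.685) = 2.01 × 10^-2 M
([H+]/C₀ = 2.9% < 5%, so the approximation holds.)
pH = −log(2.01 × 10^-2) = 1.70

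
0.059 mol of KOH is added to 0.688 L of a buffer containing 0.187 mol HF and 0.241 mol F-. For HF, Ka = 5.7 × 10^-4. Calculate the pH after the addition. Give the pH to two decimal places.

pH = 3.61

OH- converts HF to F-: HF → 0.128 mol, F- → 0.3 mol.
pKa = −log(5.7 × 10^-4) = 3.244
pH = pKa + log([A⁻]/[HA]) = 3.244 + log(0.3/0.128) = 3.244 +0.370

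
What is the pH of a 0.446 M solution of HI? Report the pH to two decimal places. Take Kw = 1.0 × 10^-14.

HI is a strong acid and dissociates completely, so [H+] = 0.446 M.
pH = -log(0.446) = 0.35

pH = 0.35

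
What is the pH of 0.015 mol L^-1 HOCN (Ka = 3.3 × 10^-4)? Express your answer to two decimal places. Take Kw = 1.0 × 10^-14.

HOCN ⇌ OCN- + H+
Ka = x²/(0.015 − x) = 3.3 × 10^-4
The 5% rule fails; solving x² + Ka·x − Ka·C₀ = 0 exactly:
x = [−0.00033 + √(0.00033² + 1.98e-05)]/2 = 2.07 × 10^-3 M
pH = −log(2.07 × 10^-3) = 2.68

pH = 2.68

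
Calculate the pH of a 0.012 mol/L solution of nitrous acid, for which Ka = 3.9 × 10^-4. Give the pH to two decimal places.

pH = 2.70

HNO2 ⇌ NO2- + H+
Ka = [H+]²/(0.012 − [H+]) = 3.9 × 10^-4
Here C₀/Ka ≈ 30.8, so the small-[H+] approximation fails. Use the quadratic:
[H+] = [−0.00039 + √(0.00039² + 1.87e-05)]/2 = 1.98 × 10^-3 M
pH = −log(1.98 × 10^-3) = 2.70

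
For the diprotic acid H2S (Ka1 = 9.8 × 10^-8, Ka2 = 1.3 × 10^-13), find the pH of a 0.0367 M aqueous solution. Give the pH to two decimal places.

Ka1 ≫ Ka2, so treat the first dissociation as the only significant source of H+.
Ka1 = x²/(0.0367 − x) = 9.8 × 10^-8
x ≈ √(9.8 × 10^-8 × 0.0367) = 6.00 × 10^-5 M
pH = −log(6.00 × 10^-5) = 4.22

pH = 4.22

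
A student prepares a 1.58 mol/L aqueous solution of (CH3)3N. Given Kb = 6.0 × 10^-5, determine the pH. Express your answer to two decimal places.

pH = 11.99

(CH3)3N + H2O ⇌ (CH3)3NH+ + OH-
From the ICE table, Kb = [OH-]²/(1.58 − [OH-]) = 6.0 × 10^-5.
Assume [OH-] ≪ 1.58: [OH-] ≈ √(6.0 × 10^-5 × 1.58) = 9.74 × 10^-3 M
pOH = 2.01, so pH = 14.00 − pOH = 11.99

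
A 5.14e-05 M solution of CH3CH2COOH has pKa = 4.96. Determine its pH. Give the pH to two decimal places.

pH = 4.72

CH3CH2COOH ⇌ CH3CH2COO- + H+
Ka = 10^(−4.96) = 1.10 × 10^-5
From the ICE table, Ka = [H+]²/(5.14e-05 − [H+]) = 1.10 × 10^-5.
Here C₀/Ka ≈ 4.67, so the small-[H+] approximation fails. Use the quadratic:
[H+] = [−1.1e-05 + √(1.1e-05² + 2.26e-09)]/2 = 1.89 × 10^-5 M
pH = −log(1.89 × 10^-5) = 4.72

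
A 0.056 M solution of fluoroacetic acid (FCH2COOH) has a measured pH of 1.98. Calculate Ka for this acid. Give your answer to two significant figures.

[H+] = 10^(-1.98) = 1.05 × 10^-2 M
At equilibrium [HA] = 0.056 − 1.05 × 10^-2 = 4.55 × 10^-2 M
Ka = [H+][A-]/[HA] = (1.05 × 10^-2)² / 4.55 × 10^-2 = 2.4 × 10^-3

Ka = 2.4 × 10^-3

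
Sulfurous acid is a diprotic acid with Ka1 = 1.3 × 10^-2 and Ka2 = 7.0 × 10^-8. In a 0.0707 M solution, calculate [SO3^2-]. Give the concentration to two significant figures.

First ionization gives [H+] ≈ [HSO3-] = 2.45 × 10^-2 M.
Second step: Ka2 = [H+][SO3^2-]/[HSO3-] ≈ [SO3^2-] (since [H+] ≈ [HSO3-]).
So [SO3^2-] ≈ Ka2.

7.0 × 10^-8 M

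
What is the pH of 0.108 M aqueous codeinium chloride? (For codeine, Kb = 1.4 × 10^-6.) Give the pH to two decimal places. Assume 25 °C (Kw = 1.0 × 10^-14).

pH = 4.56

C18H22NO3+ is the conjugate acid of the weak base C18H21NO3.
Ka = Kw/Kb = 1.0×10^-14 / 1.4 × 10^-6 = 7.14 × 10^-9
Ka = x²/(0.108 − x) = 7.14 × 10^-9
Assume x ≪ 0.108: x ≈ √(7.14 × 10^-9 × 0.108) = 2.78 × 10^-5 M
Check: 0.026% ionized — well under 5%, approximation valid.
pH = −log(2.78 × 10^-5) = 4.56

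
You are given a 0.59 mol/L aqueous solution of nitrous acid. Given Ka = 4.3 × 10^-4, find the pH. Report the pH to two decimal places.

HNO2 ⇌ NO2- + H+
Ka = x²/(0.59 − x) = 4.3 × 10^-4
Assume x ≪ 0.59: x ≈ √(4.3 × 10^-4 × 0.59) = 1.59 × 10^-2 M
(x/C₀ = 2.7% < 5%, so the approximation holds.)
pH = −log[H+] = −log(1.59 × 10^-2) = 1.80

pH = 1.80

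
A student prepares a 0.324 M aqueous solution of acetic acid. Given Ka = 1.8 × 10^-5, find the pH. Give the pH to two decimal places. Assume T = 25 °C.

pH = 2.62

CH3COOH ⇌ CH3COO- + H+
From the ICE table, Ka = [H+]²/(0.324 − [H+]) = 1.8 × 10^-5.
Assume [H+] ≪ 0.324: [H+] ≈ √(1.8 × 10^-5 × 0.324) = 2.41 × 10^-3 M
pH = −log[H+] = −log(2.41 × 10^-3) = 2.62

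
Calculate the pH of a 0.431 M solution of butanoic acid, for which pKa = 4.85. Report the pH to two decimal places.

pH = 2.61

CH3(CH2)2COOH ⇌ CH3(CH2)2COO- + H+
Ka = 10^(−4.85) = 1.41 × 10^-5
From the ICE table, Ka = [H+]²/(0.431 − [H+]) = 1.41 × 10^-5.
Neglecting [H+] in the denominator: [H+] = √(1.41 × 10^-5 × 0.431) = 2.47 × 10^-3 M
Check: 0.57% ionized — well under 5%, approximation valid.
pH = −log(2.47 × 10^-3) = 2.61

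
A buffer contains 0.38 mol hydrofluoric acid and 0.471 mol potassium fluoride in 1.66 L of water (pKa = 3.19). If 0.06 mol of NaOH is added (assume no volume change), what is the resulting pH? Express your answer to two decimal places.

After neutralization: n(HF) = 0.32 mol, n(F-) = 0.531 mol.
Henderson–Hasselbalch with mole ratio 0.531/0.32: pH = 3.19 + (+0.220)

pH = 3.41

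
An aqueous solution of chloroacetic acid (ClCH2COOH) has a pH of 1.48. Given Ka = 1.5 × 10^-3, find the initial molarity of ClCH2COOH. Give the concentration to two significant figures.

C₀ = 7.6 × 10^-1 M

[H+] = 10^(-1.48) = 3.31 × 10^-2 M = x
Ka = x²/(C₀ − x) ⇒ C₀ = x + x²/Ka
C₀ = 3.31 × 10^-2 + (3.31 × 10^-2)²/(1.5 × 10^-3) = 7.64 × 10^-1 M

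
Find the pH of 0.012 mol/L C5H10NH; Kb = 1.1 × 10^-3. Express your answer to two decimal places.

pH = 11.49

C5H10NH + H2O ⇌ C5H10NH2+ + OH-
From the ICE table, Kb = [OH-]²/(0.012 − [OH-]) = 1.1 × 10^-3.
The 5% rule fails; solving [OH-]² + Kb·[OH-] − Kb·C₀ = 0 exactly:
[OH-] = [−0.0011 + √(0.0011² + 5.28e-05)]/2 = 3.12 × 10^-3 M
pOH = −log(3.12 × 10^-3) = 2.51; pH = 14.00 − 2.51 = 11.49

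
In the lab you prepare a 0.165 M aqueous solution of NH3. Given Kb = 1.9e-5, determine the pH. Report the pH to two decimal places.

NH3 + H2O ⇌ NH4+ + OH-
From the ICE table, Kb = x²/(0.165 − x) = 1.9 × 10^-5.
Neglecting x in the denominator: x = √(1.9 × 10^-5 × 0.165) = 1.77 × 10^-3 M
Check: 1.1% ionized — well under 5%, approximation valid.
pOH = −log(1.77 × 10^-3) = 2.75; pH = 14.00 − 2.75 = 11.25

pH = 11.25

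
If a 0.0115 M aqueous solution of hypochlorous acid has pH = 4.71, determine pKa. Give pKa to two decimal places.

[H+] = 10^(-4.71) = 1.95 × 10^-5 M
At equilibrium [HA] = 0.0115 − 1.95 × 10^-5 = 1.15 × 10^-2 M
Ka = [H+][A-]/[HA] = (1.95 × 10^-5)² / 1.15 × 10^-2 = 3.31 × 10^-8
pKa = -log(3.31 × 10^-8) = 7.48

pKa = 7.48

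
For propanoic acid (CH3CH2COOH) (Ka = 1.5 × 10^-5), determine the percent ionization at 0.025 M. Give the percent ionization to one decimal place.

2.4%

CH3CH2COOH ⇌ CH3CH2COO- + H+; let x = [H+] at equilibrium.
x ≈ √(Ka·C₀) = √(1.5 × 10^-5 × 0.025) = 6.12 × 10^-4 M
Fraction ionized = 6.12 × 10^-4 / 0.025 = 0.0245 → 2.4%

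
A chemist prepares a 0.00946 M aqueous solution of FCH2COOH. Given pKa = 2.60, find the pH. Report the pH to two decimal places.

FCH2COOH ⇌ FCH2COO- + H+
Ka = 10^(−2.60) = 2.51 × 10^-3
From the ICE table, Ka = x²/(0.00946 − x) = 2.51 × 10^-3.
x is not negligible relative to C₀; solve x² + 0.00251·x − 2.37e-05 = 0.
x = [−0.00251 + √(0.00251² + 9.5e-05)]/2 = 3.78 × 10^-3 M
pH = −log(3.78 × 10^-3) = 2.42

pH = 2.42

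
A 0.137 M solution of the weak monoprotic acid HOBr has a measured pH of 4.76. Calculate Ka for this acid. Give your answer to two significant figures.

Ka = 2.2 × 10^-9

[H+] = 10^(-4.76) = 1.74 × 10^-5 M
At equilibrium [HA] = 0.137 − 1.74 × 10^-5 = 1.37 × 10^-1 M
Ka = [H+][A-]/[HA] = (1.74 × 10^-5)² / 1.37 × 10^-1 = 2.2 × 10^-9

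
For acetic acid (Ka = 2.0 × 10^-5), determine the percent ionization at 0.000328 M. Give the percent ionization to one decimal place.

CH3COOH ⇌ CH3COO- + H+; let x = [H+] at equilibrium.
Solve x² + 2e-05x − 6.56e-09 = 0 → x = 7.16 × 10^-5 M
Fraction ionized = 7.16 × 10^-5 / 0.000328 = 0.2183 → 21.8%

21.8%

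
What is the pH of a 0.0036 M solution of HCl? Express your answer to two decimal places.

HCl is a strong acid and dissociates completely, so [H+] = 0.0036 M.
pH = -log(0.0036) = 2.44

pH = 2.44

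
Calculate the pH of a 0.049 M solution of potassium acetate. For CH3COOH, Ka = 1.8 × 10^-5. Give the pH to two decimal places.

CH3COO- is the conjugate base of the weak acid CH3COOH.
Kb = Kw/Ka = 1.0×10^-14 / 1.8 × 10^-5 = 5.56 × 10^-10
Kb = [OH-]²/(0.049 − [OH-]) = 5.56 × 10^-10
Neglecting [OH-] in the denominator: [OH-] = √(5.56 × 10^-10 × 0.049) = 5.22 × 10^-6 M
([OH-]/C₀ = 0.011% < 5%, so the approximation holds.)
pOH = −log(5.22 × 10^-6) = 5.28; pH = 14.00 − 5.28 = 8.72

pH = 8.72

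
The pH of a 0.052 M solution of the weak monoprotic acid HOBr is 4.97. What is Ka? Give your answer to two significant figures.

[H+] = 10^(-4.97) = 1.07 × 10^-5 M
At equilibrium [HA] = 0.052 − 1.07 × 10^-5 = 5.20 × 10^-2 M
Ka = [H+][A-]/[HA] = (1.07 × 10^-5)² / 5.20 × 10^-2 = 2.2 × 10^-9

Ka = 2.2 × 10^-9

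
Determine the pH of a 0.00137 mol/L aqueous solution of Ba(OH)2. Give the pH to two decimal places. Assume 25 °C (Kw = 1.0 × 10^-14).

Ba(OH)2 is a strong base (each formula unit releases 2 OH-); [OH-] = 0.00274 M.
pOH = -log(0.00274) = 2.56
pH = 14.00 - 2.56 = 11.44

pH = 11.44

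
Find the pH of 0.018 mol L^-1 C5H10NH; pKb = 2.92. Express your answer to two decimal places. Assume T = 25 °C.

C5H10NH + H2O ⇌ C5H10NH2+ + OH-
Kb = 10^(−2.92) = 1.20 × 10^-3
From the ICE table, Kb = [OH-]²/(0.018 − [OH-]) = 1.20 × 10^-3.
[OH-] is not negligible relative to C₀; solve [OH-]² + 0.0012·[OH-] − 2.16e-05 = 0.
[OH-] = [−0.0012 + √(0.0012² + 8.64e-05)]/2 = 4.09 × 10^-3 M
pOH = 2.39, so pH = 14.00 − pOH = 11.61

pH = 11.61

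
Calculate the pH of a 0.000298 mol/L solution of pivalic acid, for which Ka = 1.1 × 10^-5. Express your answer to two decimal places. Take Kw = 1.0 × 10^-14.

(CH3)3CCOOH ⇌ (CH3)3CCOO- + H+
From the ICE table, Ka = x²/(0.000298 − x) = 1.1 × 10^-5.
The 5% rule fails; solving x² + Ka·x − Ka·C₀ = 0 exactly:
x = [−1.1e-05 + √(1.1e-05² + 1.31e-08)]/2 = 5.20 × 10^-5 M
pH = −log[H+] = −log(5.20 × 10^-5) = 4.28

pH = 4.28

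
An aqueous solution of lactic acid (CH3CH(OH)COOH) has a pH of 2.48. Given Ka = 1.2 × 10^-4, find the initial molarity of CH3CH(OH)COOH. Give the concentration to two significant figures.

[H+] = 10^(-2.48) = 3.31 × 10^-3 M = x
Ka = x²/(C₀ − x) ⇒ C₀ = x + x²/Ka
C₀ = 3.31 × 10^-3 + (3.31 × 10^-3)²/(1.2 × 10^-4) = 9.46 × 10^-2 M

C₀ = 9.5 × 10^-2 M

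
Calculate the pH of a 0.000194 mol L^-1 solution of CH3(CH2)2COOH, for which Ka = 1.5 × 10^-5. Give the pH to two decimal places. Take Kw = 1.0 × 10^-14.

CH3(CH2)2COOH ⇌ CH3(CH2)2COO- + H+
Ka = [H+]²/(0.000194 − [H+]) = 1.5 × 10^-5
The 5% rule fails; solving [H+]² + Ka·[H+] − Ka·C₀ = 0 exactly:
[H+] = (−Ka + √(Ka² + 4·Ka·C₀))/2 = 4.70 × 10^-5 M
pH = −log[H+] = −log(4.70 × 10^-5) = 4.33

pH = 4.33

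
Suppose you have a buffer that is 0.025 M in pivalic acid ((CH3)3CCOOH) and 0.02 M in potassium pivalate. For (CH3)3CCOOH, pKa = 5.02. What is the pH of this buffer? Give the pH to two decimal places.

Using pH = pKa + log([base]/[acid]) with [base]/[acid] = 0.02/0.025:
pH = 5.02 + (-0.097) = 4.92

pH = 4.92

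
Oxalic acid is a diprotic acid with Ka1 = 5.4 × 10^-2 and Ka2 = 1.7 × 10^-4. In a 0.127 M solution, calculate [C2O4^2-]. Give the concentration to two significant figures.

First ionization gives [H+] ≈ [HC2O4-] = 6.01 × 10^-2 M.
Second step: Ka2 = [H+][C2O4^2-]/[HC2O4-] ≈ [C2O4^2-] (since [H+] ≈ [HC2O4-]).
So [C2O4^2-] ≈ Ka2.

1.7 × 10^-4 M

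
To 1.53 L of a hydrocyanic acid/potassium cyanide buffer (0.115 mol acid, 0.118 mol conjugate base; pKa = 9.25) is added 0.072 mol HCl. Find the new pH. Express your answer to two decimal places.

pH = 8.64

After neutralization: n(HCN) = 0.187 mol, n(CN-) = 0.046 mol.
pH = pKa + log(n_CN-/n_HCN) = 9.25 + log(0.046/0.187) = 9.25 + (-0.609)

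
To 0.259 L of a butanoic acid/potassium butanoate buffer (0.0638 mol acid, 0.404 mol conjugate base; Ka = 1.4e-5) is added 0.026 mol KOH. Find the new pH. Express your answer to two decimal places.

OH- converts CH3(CH2)2COOH to CH3(CH2)2COO-: CH3(CH2)2COOH → 0.0378 mol, CH3(CH2)2COO- → 0.43 mol.
pKa = −log(1.4 × 10^-5) = 4.854
pH = pKa + log(n_CH3(CH2)2COO-/n_CH3(CH2)2COOH) = 4.854 + log(0.43/0.0378) = 4.854 + (+1.056)

pH = 5.91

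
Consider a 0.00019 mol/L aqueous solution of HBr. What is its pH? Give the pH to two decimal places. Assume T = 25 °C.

HBr is a strong acid and dissociates completely, so [H+] = 0.00019 M.
pH = -log(0.00019) = 3.72

pH = 3.72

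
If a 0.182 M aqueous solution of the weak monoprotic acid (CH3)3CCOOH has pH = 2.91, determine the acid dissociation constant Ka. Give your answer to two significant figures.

[H+] = 10^(-2.91) = 1.23 × 10^-3 M
At equilibrium [HA] = 0.182 − 1.23 × 10^-3 = 1.81 × 10^-1 M
Ka = [H+][A-]/[HA] = (1.23 × 10^-3)² / 1.81 × 10^-1 = 8.4 × 10^-6

Ka = 8.4 × 10^-6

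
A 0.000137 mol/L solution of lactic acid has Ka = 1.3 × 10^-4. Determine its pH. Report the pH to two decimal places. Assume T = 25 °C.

CH3CH(OH)COOH ⇌ CH3CH(OH)COO- + H+
From the ICE table, Ka = [H+]²/(0.000137 − [H+]) = 1.3 × 10^-4.
The 5% rule fails; solving [H+]² + Ka·[H+] − Ka·C₀ = 0 exactly:
[H+] = [−0.00013 + √(0.00013² + 7.12e-08)]/2 = 8.34 × 10^-5 M
pH = −log[H+] = −log(8.34 × 10^-5) = 4.08

pH = 4.08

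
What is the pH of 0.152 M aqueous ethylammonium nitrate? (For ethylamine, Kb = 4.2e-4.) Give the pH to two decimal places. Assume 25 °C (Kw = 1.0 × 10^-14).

C2H5NH3+ is the conjugate acid of the weak base C2H5NH2.
Ka = Kw/Kb = 1.0×10^-14 / 4.2 × 10^-4 = 2.38 × 10^-11
Ka = x²/(0.152 − x) = 2.38 × 10^-11
Neglecting x in the denominator: x = √(2.38 × 10^-11 × 0.152) = 1.90 × 10^-6 M
(x/C₀ = 0.0013% < 5%, so the approximation holds.)
pH = −log(1.90 × 10^-6) = 5.72

pH = 5.72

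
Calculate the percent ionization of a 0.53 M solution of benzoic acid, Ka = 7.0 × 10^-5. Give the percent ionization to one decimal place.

C6H5COOH ⇌ C6H5COO- + H+; let x = [H+] at equilibrium.
x ≈ √(Ka·C₀) = √(7.0 × 10^-5 × 0.53) = 6.09 × 10^-3 M
% ionization = x/C₀ × 100% = 6.09 × 10^-3/0.53 × 100% = 1.1%

1.1%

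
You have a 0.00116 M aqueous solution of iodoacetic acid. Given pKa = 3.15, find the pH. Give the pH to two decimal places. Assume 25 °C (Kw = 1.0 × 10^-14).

pH = 3.21

ICH2COOH ⇌ ICH2COO- + H+
Ka = 10^(−3.15) = 7.08 × 10^-4
From the ICE table, Ka = [H+]²/(0.00116 − [H+]) = 7.08 × 10^-4.
The 5% rule fails; solving [H+]² + Ka·[H+] − Ka·C₀ = 0 exactly:
[H+] = [−0.000708 + √(0.000708² + 3.29e-06)]/2 = 6.19 × 10^-4 M
pH = −log[H+] = −log(6.19 × 10^-4) = 3.21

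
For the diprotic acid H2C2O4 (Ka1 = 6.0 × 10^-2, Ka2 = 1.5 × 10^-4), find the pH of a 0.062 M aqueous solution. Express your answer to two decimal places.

Since Ka1 ≫ Ka2, the first ionization dominates [H+].
Ka1 = x²/(0.062 − x) = 6.0 × 10^-2
Solving the quadratic: x = (−Ka1 + √(Ka1² + 4·Ka1·C₀))/2 = 3.80 × 10^-2 M
pH = −log(3.80 × 10^-2) = 1.42

pH = 1.42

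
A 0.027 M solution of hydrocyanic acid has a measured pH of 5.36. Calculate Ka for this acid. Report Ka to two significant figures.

[H+] = 10^(-5.36) = 4.37 × 10^-6 M
At equilibrium [HA] = 0.027 − 4.37 × 10^-6 = 2.70 × 10^-2 M
Ka = [H+][A-]/[HA] = (4.37 × 10^-6)² / 2.70 × 10^-2 = 7.1 × 10^-10

Ka = 7.1 × 10^-10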